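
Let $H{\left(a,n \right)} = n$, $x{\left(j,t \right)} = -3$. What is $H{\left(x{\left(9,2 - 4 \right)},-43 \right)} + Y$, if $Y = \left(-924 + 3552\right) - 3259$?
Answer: $-674$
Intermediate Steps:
$Y = -631$ ($Y = 2628 - 3259 = -631$)
$H{\left(x{\left(9,2 - 4 \right)},-43 \right)} + Y = -43 - 631 = -674$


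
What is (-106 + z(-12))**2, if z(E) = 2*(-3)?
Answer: 12544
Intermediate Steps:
z(E) = -6
(-106 + z(-12))**2 = (-106 - 6)**2 = (-112)**2 = 12544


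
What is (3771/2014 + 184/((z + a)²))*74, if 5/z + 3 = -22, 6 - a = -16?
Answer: 2000503087/11964167 ≈ 167.21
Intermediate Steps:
a = 22 (a = 6 - 1*(-16) = 6 + 16 = 22)
z = -⅕ (z = 5/(-3 - 22) = 5/(-25) = 5*(-1/25) = -⅕ ≈ -0.20000)
(3771/2014 + 184/((z + a)²))*74 = (3771/2014 + 184/((-⅕ + 22)²))*74 = (3771*(1/2014) + 184/((109/5)²))*74 = (3771/2014 + 184/(11881/25))*74 = (3771/2014 + 184*(25/11881))*74 = (3771/2014 + 4600/11881)*74 = (54067651/23928334)*74 = 2000503087/11964167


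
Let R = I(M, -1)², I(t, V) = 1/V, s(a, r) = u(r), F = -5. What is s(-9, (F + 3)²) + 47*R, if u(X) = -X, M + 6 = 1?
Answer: 43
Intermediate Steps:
M = -5 (M = -6 + 1 = -5)
s(a, r) = -r
R = 1 (R = (1/(-1))² = (-1)² = 1)
s(-9, (F + 3)²) + 47*R = -(-5 + 3)² + 47*1 = -1*(-2)² + 47 = -1*4 + 47 = -4 + 47 = 43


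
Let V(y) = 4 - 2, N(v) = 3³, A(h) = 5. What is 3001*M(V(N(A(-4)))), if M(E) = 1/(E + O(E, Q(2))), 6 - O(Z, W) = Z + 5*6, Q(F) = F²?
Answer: -3001/24 ≈ -125.04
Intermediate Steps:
N(v) = 27
V(y) = 2
O(Z, W) = -24 - Z (O(Z, W) = 6 - (Z + 5*6) = 6 - (Z + 30) = 6 - (30 + Z) = 6 + (-30 - Z) = -24 - Z)
M(E) = -1/24 (M(E) = 1/(E + (-24 - E)) = 1/(-24) = -1/24)
3001*M(V(N(A(-4)))) = 3001*(-1/24) = -3001/24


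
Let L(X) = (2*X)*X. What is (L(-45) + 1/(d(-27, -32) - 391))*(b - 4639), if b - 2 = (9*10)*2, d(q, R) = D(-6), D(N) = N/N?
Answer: -7039827043/390 ≈ -1.8051e+7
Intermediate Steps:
D(N) = 1
d(q, R) = 1
b = 182 (b = 2 + (9*10)*2 = 2 + 90*2 = 2 + 180 = 182)
L(X) = 2*X²
(L(-45) + 1/(d(-27, -32) - 391))*(b - 4639) = (2*(-45)² + 1/(1 - 391))*(182 - 4639) = (2*2025 + 1/(-390))*(-4457) = (4050 - 1/390)*(-4457) = (1579499/390)*(-4457) = -7039827043/390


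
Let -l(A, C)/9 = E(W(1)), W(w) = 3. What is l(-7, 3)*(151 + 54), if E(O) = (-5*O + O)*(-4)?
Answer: -88560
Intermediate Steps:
E(O) = 16*O (E(O) = -4*O*(-4) = 16*O)
l(A, C) = -432 (l(A, C) = -144*3 = -9*48 = -432)
l(-7, 3)*(151 + 54) = -432*(151 + 54) = -432*205 = -88560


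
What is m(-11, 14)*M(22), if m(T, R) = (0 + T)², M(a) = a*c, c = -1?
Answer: -2662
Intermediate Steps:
M(a) = -a (M(a) = a*(-1) = -a)
m(T, R) = T²
m(-11, 14)*M(22) = (-11)²*(-1*22) = 121*(-22) = -2662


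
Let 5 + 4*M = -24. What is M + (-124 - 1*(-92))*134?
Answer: -17181/4 ≈ -4295.3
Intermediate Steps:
M = -29/4 (M = -5/4 + (¼)*(-24) = -5/4 - 6 = -29/4 ≈ -7.2500)
M + (-124 - 1*(-92))*134 = -29/4 + (-124 - 1*(-92))*134 = -29/4 + (-124 + 92)*134 = -29/4 - 32*134 = -29/4 - 4288 = -17181/4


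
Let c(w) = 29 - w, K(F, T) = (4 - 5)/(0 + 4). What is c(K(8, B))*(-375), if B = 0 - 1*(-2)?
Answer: -43875/4 ≈ -10969.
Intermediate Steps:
B = 2 (B = 0 + 2 = 2)
K(F, T) = -1/4
c(K(8, B))*(-375) = (29 - 1*(-1/4))*(-375) = (29 + 1/4)*(-375) = (117/4)*(-375) = -43875/4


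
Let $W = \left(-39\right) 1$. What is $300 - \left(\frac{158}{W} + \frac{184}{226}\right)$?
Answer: $\frac{1336366}{4407} \approx 303.24$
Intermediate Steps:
$W = -39$
$300 - \left(\frac{158}{W} + \frac{184}{226}\right) = 300 - \left(\frac{158}{-39} + \frac{184}{226}\right) = 300 - \left(158 \left(- \frac{1}{39}\right) + 184 \cdot \frac{1}{226}\right) = 300 - \left(- \frac{158}{39} + \frac{92}{113}\right) = 300 - - \frac{14266}{4407} = 300 + \frac{14266}{4407} = \frac{1336366}{4407}$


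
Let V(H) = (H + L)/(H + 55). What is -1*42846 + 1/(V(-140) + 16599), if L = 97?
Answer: -60453906383/1410958 ≈ -42846.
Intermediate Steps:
V(H) = (97 + H)/(55 + H) (V(H) = (H + 97)/(H + 55) = (97 + H)/(55 + H))
-1*42846 + 1/(V(-140) + 16599) = -1*42846 + 1/((97 - 140)/(55 - 140) + 16599) = -42846 + 1/(-43/(-85) + 16599) = -42846 + 1/(-1/85*(-43) + 16599) = -42846 + 1/(43/85 + 16599) = -42846 + 1/(1410958/85) = -42846 + 85/1410958 = -60453906383/1410958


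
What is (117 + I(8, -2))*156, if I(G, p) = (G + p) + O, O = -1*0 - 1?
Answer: 19032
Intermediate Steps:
O = -1 (O = 0 - 1 = -1)
I(G, p) = -1 + G + p (I(G, p) = (G + p) - 1 = -1 + G + p)
(117 + I(8, -2))*156 = (117 + (-1 + 8 - 2))*156 = (117 + 5)*156 = 122*156 = 19032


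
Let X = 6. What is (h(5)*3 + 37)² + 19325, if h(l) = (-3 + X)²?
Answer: 23421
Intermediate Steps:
h(l) = 9 (h(l) = (-3 + 6)² = 3² = 9)
(h(5)*3 + 37)² + 19325 = (9*3 + 37)² + 19325 = (27 + 37)² + 19325 = 64² + 19325 = 4096 + 19325 = 23421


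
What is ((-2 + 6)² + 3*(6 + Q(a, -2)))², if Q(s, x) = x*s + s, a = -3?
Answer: 1849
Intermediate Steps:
Q(s, x) = s + s*x (Q(s, x) = s*x + s = s + s*x)
((-2 + 6)² + 3*(6 + Q(a, -2)))² = ((-2 + 6)² + 3*(6 - 3*(1 - 2)))² = (4² + 3*(6 - 3*(-1)))² = (16 + 3*(6 + 3))² = (16 + 3*9)² = (16 + 27)² = 43² = 1849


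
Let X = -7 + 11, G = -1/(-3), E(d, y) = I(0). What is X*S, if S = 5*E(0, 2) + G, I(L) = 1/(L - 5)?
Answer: -8/3 ≈ -2.6667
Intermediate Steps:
I(L) = 1/(-5 + L)
E(d, y) = -⅕ (E(d, y) = 1/(-5 + 0) = 1/(-5) = -⅕)
G = ⅓ (G = -1*(-⅓) = ⅓ ≈ 0.33333)
S = -⅔ (S = 5*(-⅕) + ⅓ = -1 + ⅓ = -⅔ ≈ -0.66667)
X = 4
X*S = 4*(-⅔) = -8/3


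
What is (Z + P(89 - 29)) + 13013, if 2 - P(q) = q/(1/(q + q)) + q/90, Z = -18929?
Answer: -39344/3 ≈ -13115.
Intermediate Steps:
P(q) = 2 - 2*q² - q/90 (P(q) = 2 - (q/(1/(q + q)) + q/90) = 2 - (q/(1/(2*q)) + q*(1/90)) = 2 - (q/((1/(2*q))) + q/90) = 2 - (q*(2*q) + q/90) = 2 - (2*q² + q/90) = 2 + (-2*q² - q/90) = 2 - 2*q² - q/90)
(Z + P(89 - 29)) + 13013 = (-18929 + (2 - 2*(89 - 29)² - (89 - 29)/90)) + 13013 = (-18929 + (2 - 2*60² - 1/90*60)) + 13013 = (-18929 + (2 - 2*3600 - ⅔)) + 13013 = (-18929 + (2 - 7200 - ⅔)) + 13013 = (-18929 - 21596/3) + 13013 = -78383/3 + 13013 = -39344/3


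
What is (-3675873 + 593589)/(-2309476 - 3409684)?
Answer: 770571/1429790 ≈ 0.53894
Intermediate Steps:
(-3675873 + 593589)/(-2309476 - 3409684) = -3082284/(-5719160) = -3082284*(-1/5719160) = 770571/1429790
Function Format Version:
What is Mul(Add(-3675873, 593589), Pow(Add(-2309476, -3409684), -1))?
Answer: Rational(770571, 1429790) ≈ 0.53894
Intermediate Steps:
Mul(Add(-3675873, 593589), Pow(Add(-2309476, -3409684), -1)) = Mul(-3082284, Pow(-5719160, -1)) = Mul(-3082284, Rational(-1, 5719160)) = Rational(770571, 1429790)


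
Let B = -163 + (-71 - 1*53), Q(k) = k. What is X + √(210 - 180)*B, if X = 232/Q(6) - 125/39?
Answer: 461/13 - 287*√30 ≈ -1536.5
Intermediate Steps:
X = 461/13 (X = 232/6 - 125/39 = 232*(⅙) - 125*1/39 = 116/3 - 125/39 = 461/13 ≈ 35.462)
B = -287 (B = -163 + (-71 - 53) = -163 - 124 = -287)
X + √(210 - 180)*B = 461/13 + √(210 - 180)*(-287) = 461/13 + √30*(-287) = 461/13 - 287*√30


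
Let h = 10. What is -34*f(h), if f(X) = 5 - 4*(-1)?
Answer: -306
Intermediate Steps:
f(X) = 9 (f(X) = 5 + 4 = 9)
-34*f(h) = -34*9 = -306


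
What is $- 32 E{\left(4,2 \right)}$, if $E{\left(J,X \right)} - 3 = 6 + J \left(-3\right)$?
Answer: $96$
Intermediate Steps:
$E{\left(J,X \right)} = 9 - 3 J$ ($E{\left(J,X \right)} = 3 + \left(6 + J \left(-3\right)\right) = 3 - \left(-6 + 3 J\right) = 9 - 3 J$)
$- 32 E{\left(4,2 \right)} = - 32 \left(9 - 12\right) = \left(-32\right) \left(-3\right) = 96$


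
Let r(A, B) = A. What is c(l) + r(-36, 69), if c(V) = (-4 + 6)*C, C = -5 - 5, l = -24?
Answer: -56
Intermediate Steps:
C = -10
c(V) = -20 (c(V) = (-4 + 6)*(-10) = 2*(-10) = -20)
c(l) + r(-36, 69) = -20 - 36 = -56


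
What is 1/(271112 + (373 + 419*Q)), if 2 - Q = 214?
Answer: 1/182657 ≈ 5.4747e-6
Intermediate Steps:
Q = -212 (Q = 2 - 1*214 = 2 - 214 = -212)
1/(271112 + (373 + 419*Q)) = 1/(271112 + (373 + 419*(-212))) = 1/(271112 + (373 - 88828)) = 1/(271112 - 88455) = 1/182657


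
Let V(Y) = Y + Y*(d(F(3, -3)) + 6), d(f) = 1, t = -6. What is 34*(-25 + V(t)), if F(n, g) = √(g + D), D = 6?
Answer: -2482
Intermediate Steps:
F(n, g) = √(6 + g) (F(n, g) = √(g + 6) = √(6 + g))
V(Y) = 8*Y (V(Y) = Y + Y*(1 + 6) = Y + Y*7 = Y + 7*Y = 8*Y)
34*(-25 + V(t)) = 34*(-25 + 8*(-6)) = 34*(-25 - 48) = 34*(-73) = -2482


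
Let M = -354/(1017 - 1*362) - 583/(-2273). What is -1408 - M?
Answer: -2095828743/1488815 ≈ -1407.7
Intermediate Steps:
M = -422777/1488815 (M = -354/(1017 - 362) - 583*(-1/2273) = -354/655 + 583/2273 = -422777/1488815 ≈ -0.28397)
-1408 - M = -1408 - 1*(-422777/1488815) = -1408 + 422777/1488815 = -2095828743/1488815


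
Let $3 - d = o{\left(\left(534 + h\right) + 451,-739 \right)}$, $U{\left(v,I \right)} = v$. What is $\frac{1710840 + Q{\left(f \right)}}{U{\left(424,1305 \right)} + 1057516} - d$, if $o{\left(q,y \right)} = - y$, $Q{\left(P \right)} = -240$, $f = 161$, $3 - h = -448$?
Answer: $\frac{39017722}{52897} \approx 737.62$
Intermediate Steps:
$h = 451$ ($h = 3 - -448 = 3 + 448 = 451$)
$d = -736$ ($d = 3 - \left(-1\right) \left(-739\right) = 3 - 739 = -736$)
$\frac{1710840 + Q{\left(f \right)}}{U{\left(424,1305 \right)} + 1057516} - d = \frac{1710840 - 240}{424 + 1057516} - -736 = \frac{1710600}{1057940} + 736 = 1710600 \cdot \frac{1}{1057940} + 736 = \frac{85530}{52897} + 736 = \frac{39017722}{52897}$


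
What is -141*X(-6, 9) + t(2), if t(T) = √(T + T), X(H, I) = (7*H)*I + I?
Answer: 52031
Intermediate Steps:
X(H, I) = I + 7*H*I (X(H, I) = 7*H*I + I = I + 7*H*I)
t(T) = √2*√T (t(T) = √(2*T) = √2*√T)
-141*X(-6, 9) + t(2) = -1269*(1 + 7*(-6)) + √2*√2 = -1269*(1 - 42) + 2 = -1269*(-41) + 2 = -141*(-369) + 2 = 52029 + 2 = 52031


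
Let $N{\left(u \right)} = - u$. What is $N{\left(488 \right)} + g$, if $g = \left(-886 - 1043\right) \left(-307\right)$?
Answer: $591715$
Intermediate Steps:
$g = 592203$ ($g = \left(-1929\right) \left(-307\right) = 592203$)
$N{\left(488 \right)} + g = \left(-1\right) 488 + 592203 = -488 + 592203 = 591715$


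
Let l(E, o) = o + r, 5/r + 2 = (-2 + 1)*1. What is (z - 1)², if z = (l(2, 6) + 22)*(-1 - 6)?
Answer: 309136/9 ≈ 34348.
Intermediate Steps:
r = -5/3 (r = 5/(-2 + (-2 + 1)*1) = 5/(-2 - 1*1) = 5/(-2 - 1) = 5/(-3) = 5*(-⅓) = -5/3 ≈ -1.6667)
l(E, o) = -5/3 + o (l(E, o) = o - 5/3 = -5/3 + o)
z = -553/3 (z = ((-5/3 + 6) + 22)*(-1 - 6) = (13/3 + 22)*(-7) = (79/3)*(-7) = -553/3 ≈ -184.33)
(z - 1)² = (-553/3 - 1)² = (-556/3)² = 309136/9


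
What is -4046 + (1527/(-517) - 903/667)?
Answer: -1396703954/344839 ≈ -4050.3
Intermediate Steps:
-4046 + (1527/(-517) - 903/667) = -4046 + (1527*(-1/517) - 903*1/667) = -4046 + (-1527/517 - 903/667) = -4046 - 1485360/344839 = -1396703954/344839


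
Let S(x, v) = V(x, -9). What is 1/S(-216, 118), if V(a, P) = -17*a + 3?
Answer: 1/3675 ≈ 0.00027211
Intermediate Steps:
V(a, P) = 3 - 17*a
S(x, v) = 3 - 17*x
1/S(-216, 118) = 1/(3 - 17*(-216)) = 1/(3 + 3672) = 1/3675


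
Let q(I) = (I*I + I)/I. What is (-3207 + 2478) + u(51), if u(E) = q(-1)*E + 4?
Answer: -725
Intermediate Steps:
q(I) = (I + I²)/I (q(I) = (I² + I)/I = (I + I²)/I)
u(E) = 4 (u(E) = (1 - 1)*E + 4 = 0*E + 4 = 0 + 4 = 4)
(-3207 + 2478) + u(51) = (-3207 + 2478) + 4 = -729 + 4 = -725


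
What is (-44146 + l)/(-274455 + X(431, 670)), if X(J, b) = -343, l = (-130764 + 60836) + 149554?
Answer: -17740/137399 ≈ -0.12911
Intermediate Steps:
l = 79626 (l = -69928 + 149554 = 79626)
(-44146 + l)/(-274455 + X(431, 670)) = (-44146 + 79626)/(-274455 - 343) = 35480/(-274798) = 35480*(-1/274798) = -17740/137399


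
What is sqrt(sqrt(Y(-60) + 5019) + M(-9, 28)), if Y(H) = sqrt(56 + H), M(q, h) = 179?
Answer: sqrt(179 + sqrt(5019 + 2*I)) ≈ 15.806 + 0.00045*I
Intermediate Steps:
sqrt(sqrt(Y(-60) + 5019) + M(-9, 28)) = sqrt(sqrt(sqrt(56 - 60) + 5019) + 179) = sqrt(sqrt(sqrt(-4) + 5019) + 179) = sqrt(sqrt(2*I + 5019) + 179) = sqrt(sqrt(5019 + 2*I) + 179) = sqrt(179 + sqrt(5019 + 2*I))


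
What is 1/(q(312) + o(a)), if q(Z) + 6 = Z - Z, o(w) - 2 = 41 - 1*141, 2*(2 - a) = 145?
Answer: -1/104 ≈ -0.0096154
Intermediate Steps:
a = -141/2 (a = 2 - ½*145 = 2 - 145/2 = -141/2 ≈ -70.500)
o(w) = -98 (o(w) = 2 + (41 - 1*141) = 2 + (41 - 141) = 2 - 100 = -98)
q(Z) = -6 (q(Z) = -6 + (Z - Z) = -6 + 0 = -6)
1/(q(312) + o(a)) = 1/(-6 - 98) = 1/(-104) = -1/104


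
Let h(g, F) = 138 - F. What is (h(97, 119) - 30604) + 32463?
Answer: 1878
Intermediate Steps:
(h(97, 119) - 30604) + 32463 = ((138 - 1*119) - 30604) + 32463 = ((138 - 119) - 30604) + 32463 = (19 - 30604) + 32463 = -30585 + 32463 = 1878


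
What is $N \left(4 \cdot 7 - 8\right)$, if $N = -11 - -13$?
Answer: $40$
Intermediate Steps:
$N = 2$ ($N = -11 + 13 = 2$)
$N \left(4 \cdot 7 - 8\right) = 2 \left(4 \cdot 7 - 8\right) = 2 \left(28 - 8\right) = 2 \cdot 20 = 40$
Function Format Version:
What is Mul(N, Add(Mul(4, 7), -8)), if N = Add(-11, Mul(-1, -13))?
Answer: 40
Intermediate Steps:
N = 2 (N = Add(-11, 13) = 2)
Mul(N, Add(Mul(4, 7), -8)) = Mul(2, Add(Mul(4, 7), -8)) = Mul(2, Add(28, -8)) = Mul(2, 20) = 40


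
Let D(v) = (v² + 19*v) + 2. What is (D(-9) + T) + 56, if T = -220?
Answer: -252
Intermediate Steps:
D(v) = 2 + v² + 19*v
(D(-9) + T) + 56 = ((2 + (-9)² + 19*(-9)) - 220) + 56 = ((2 + 81 - 171) - 220) + 56 = (-88 - 220) + 56 = -308 + 56 = -252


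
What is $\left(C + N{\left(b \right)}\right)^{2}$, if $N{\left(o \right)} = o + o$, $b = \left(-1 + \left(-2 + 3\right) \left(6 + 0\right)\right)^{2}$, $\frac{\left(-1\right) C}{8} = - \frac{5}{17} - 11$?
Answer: $\frac{5692996}{289} \approx 19699.0$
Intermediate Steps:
$C = \frac{1536}{17}$ ($C = - 8 \left(- \frac{5}{17} - 11\right) = \left(-8\right) \left(- \frac{192}{17}\right) = \frac{1536}{17} \approx 90.353$)
$b = 25$ ($b = \left(-1 + 1 \cdot 6\right)^{2} = \left(-1 + 6\right)^{2} = 5^{2} = 25$)
$N{\left(o \right)} = 2 o$
$\left(C + N{\left(b \right)}\right)^{2} = \left(\frac{1536}{17} + 2 \cdot 25\right)^{2} = \left(\frac{1536}{17} + 50\right)^{2} = \left(\frac{2386}{17}\right)^{2} = \frac{5692996}{289}$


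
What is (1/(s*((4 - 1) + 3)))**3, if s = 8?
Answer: 1/110592 ≈ 9.0422e-6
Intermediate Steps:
(1/(s*((4 - 1) + 3)))**3 = (1/(8*((4 - 1) + 3)))**3 = (1/(8*(3 + 3)))**3 = (1/(8*6))**3 = (1/48)**3 = 1/110592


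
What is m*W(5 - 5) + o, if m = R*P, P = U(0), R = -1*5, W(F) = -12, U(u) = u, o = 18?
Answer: 18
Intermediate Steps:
R = -5
P = 0
m = 0 (m = -5*0 = 0)
m*W(5 - 5) + o = 0*(-12) + 18 = 0 + 18 = 18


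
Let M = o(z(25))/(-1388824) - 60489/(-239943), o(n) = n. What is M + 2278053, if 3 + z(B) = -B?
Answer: 5751024770453273/2524534826 ≈ 2.2781e+6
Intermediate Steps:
z(B) = -3 - B
M = 636479495/2524534826 (M = (-3 - 1*25)/(-1388824) - 60489/(-239943) = (-3 - 25)*(-1/1388824) - 60489*(-1/239943) = -28*(-1/1388824) + 1833/7271 = 7/347206 + 1833/7271 = 636479495/2524534826 ≈ 0.25212)
M + 2278053 = 636479495/2524534826 + 2278053 = 5751024770453273/2524534826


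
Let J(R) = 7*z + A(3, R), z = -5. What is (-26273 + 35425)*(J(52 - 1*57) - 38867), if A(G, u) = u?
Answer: -356076864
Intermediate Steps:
J(R) = -35 + R (J(R) = 7*(-5) + R = -35 + R)
(-26273 + 35425)*(J(52 - 1*57) - 38867) = (-26273 + 35425)*((-35 + (52 - 1*57)) - 38867) = 9152*((-35 + (52 - 57)) - 38867) = 9152*((-35 - 5) - 38867) = 9152*(-40 - 38867) = 9152*(-38907) = -356076864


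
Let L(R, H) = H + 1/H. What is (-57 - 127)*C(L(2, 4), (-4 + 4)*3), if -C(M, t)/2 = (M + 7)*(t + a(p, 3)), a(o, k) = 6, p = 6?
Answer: 24840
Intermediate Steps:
C(M, t) = -2*(6 + t)*(7 + M) (C(M, t) = -2*(M + 7)*(t + 6) = -2*(7 + M)*(6 + t) = -2*(6 + t)*(7 + M))
(-57 - 127)*C(L(2, 4), (-4 + 4)*3) = (-57 - 127)*(-84 - 14*(-4 + 4)*3 - 12*(4 + 1/4) - 2*(4 + 1/4)*(-4 + 4)*3) = -184*(-84 - 0*3 - 12*(4 + ¼) - 2*(4 + ¼)*0*3) = -184*(-84 - 14*0 - 12*17/4 - 2*17/4*0) = -184*(-84 + 0 - 51 + 0) = -184*(-135) = 24840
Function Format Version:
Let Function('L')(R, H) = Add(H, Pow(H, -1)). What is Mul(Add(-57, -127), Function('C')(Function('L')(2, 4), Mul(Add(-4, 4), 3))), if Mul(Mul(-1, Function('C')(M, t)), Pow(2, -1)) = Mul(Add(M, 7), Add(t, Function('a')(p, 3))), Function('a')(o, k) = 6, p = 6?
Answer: 24840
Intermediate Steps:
Function('C')(M, t) = Mul(-2, Add(6, t), Add(7, M)) (Function('C')(M, t) = Mul(-2, Mul(Add(M, 7), Add(t, 6))) = Mul(-2, Mul(Add(7, M), Add(6, t))) = Mul(-2, Mul(Add(6, t), Add(7, M))) = Mul(-2, Add(6, t), Add(7, M)))
Mul(Add(-57, -127), Function('C')(Function('L')(2, 4), Mul(Add(-4, 4), 3))) = Mul(Add(-57, -127), Add(-84, Mul(-14, Mul(Add(-4, 4), 3)), Mul(-12, Add(4, Pow(4, -1))), Mul(-2, Add(4, Pow(4, -1)), Mul(Add(-4, 4), 3)))) = Mul(-184, Add(-84, Mul(-14, Mul(0, 3)), Mul(-12, Add(4, Rational(1, 4))), Mul(-2, Add(4, Rational(1, 4)), Mul(0, 3)))) = Mul(-184, Add(-84, Mul(-14, 0), Mul(-12, Rational(17, 4)), Mul(-2, Rational(17, 4), 0))) = Mul(-184, Add(-84, 0, -51, 0)) = Mul(-184, -135) = 24840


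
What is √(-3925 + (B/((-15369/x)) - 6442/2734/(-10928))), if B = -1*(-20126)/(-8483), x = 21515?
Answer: I*√929737961186671059022306173569271/486905059264188 ≈ 62.623*I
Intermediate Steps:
B = -20126/8483 (B = 20126*(-1/8483) = -20126/8483 ≈ -2.3725)
√(-3925 + (B/((-15369/x)) - 6442/2734/(-10928))) = √(-3925 + (-20126/(8483*((-15369/21515))) - 6442/2734/(-10928))) = √(-3925 + (-20126/(8483*((-15369*1/21515))) - 6442*1/2734*(-1/10928))) = √(-3925 + (-20126/(8483*(-15369/21515)) - 3221/1367*(-1/10928))) = √(-3925 + (-20126/8483*(-21515/15369) + 3221/14938576)) = √(-3925 + (433010890/130375227 + 3221/14938576)) = √(-3925 + 6468986027698807/1947620237056752) = √(-7637940444420052793/1947620237056752) = I*√929737961186671059022306173569271/486905059264188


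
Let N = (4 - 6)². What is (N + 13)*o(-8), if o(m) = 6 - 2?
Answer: 68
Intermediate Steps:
N = 4 (N = (-2)² = 4)
o(m) = 4
(N + 13)*o(-8) = (4 + 13)*4 = 17*4 = 68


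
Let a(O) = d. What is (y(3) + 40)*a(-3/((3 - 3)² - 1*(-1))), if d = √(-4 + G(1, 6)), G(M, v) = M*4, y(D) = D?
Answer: 0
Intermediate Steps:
G(M, v) = 4*M
d = 0 (d = √(-4 + 4*1) = √(-4 + 4) = √0 = 0)
a(O) = 0
(y(3) + 40)*a(-3/((3 - 3)² - 1*(-1))) = (3 + 40)*0 = 43*0 = 0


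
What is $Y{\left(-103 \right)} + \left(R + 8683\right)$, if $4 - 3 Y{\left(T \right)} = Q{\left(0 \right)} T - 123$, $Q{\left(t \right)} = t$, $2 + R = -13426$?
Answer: $- \frac{14108}{3} \approx -4702.7$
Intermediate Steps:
$R = -13428$ ($R = -2 - 13426 = -13428$)
$Y{\left(T \right)} = \frac{127}{3}$ ($Y{\left(T \right)} = \frac{4}{3} - \frac{0 T - 123}{3} = \frac{4}{3} - \frac{0 - 123}{3} = \frac{4}{3} - -41 = \frac{4}{3} + 41 = \frac{127}{3}$)
$Y{\left(-103 \right)} + \left(R + 8683\right) = \frac{127}{3} + \left(-13428 + 8683\right) = \frac{127}{3} - 4745 = - \frac{14108}{3}$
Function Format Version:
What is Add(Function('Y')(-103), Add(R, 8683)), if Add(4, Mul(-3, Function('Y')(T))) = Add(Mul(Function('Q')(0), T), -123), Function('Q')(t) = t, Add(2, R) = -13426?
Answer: Rational(-14108, 3) ≈ -4702.7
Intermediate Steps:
R = -13428 (R = Add(-2, -13426) = -13428)
Function('Y')(T) = Rational(127, 3) (Function('Y')(T) = Add(Rational(4, 3), Mul(Rational(-1, 3), Add(Mul(0, T), -123))) = Add(Rational(4, 3), Mul(Rational(-1, 3), Add(0, -123))) = Add(Rational(4, 3), Mul(Rational(-1, 3), -123)) = Add(Rational(4, 3), 41) = Rational(127, 3))
Add(Function('Y')(-103), Add(R, 8683)) = Add(Rational(127, 3), Add(-13428, 8683)) = Add(Rational(127, 3), -4745) = Rational(-14108, 3)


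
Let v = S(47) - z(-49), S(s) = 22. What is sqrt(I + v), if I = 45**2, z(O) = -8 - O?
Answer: sqrt(2006) ≈ 44.788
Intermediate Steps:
v = -19 (v = 22 - (-8 - 1*(-49)) = 22 - (-8 + 49) = 22 - 1*41 = 22 - 41 = -19)
I = 2025
sqrt(I + v) = sqrt(2025 - 19) = sqrt(2006)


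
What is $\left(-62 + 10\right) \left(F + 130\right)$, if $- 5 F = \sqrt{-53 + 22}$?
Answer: $-6760 + \frac{52 i \sqrt{31}}{5} \approx -6760.0 + 57.905 i$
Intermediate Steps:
$F = - \frac{i \sqrt{31}}{5}$ ($F = - \frac{\sqrt{-53 + 22}}{5} = - \frac{\sqrt{-31}}{5} = - \frac{i \sqrt{31}}{5} \approx - 1.1136 i$)
$\left(-62 + 10\right) \left(F + 130\right) = \left(-62 + 10\right) \left(- \frac{i \sqrt{31}}{5} + 130\right) = - 52 \left(130 - \frac{i \sqrt{31}}{5}\right) = -6760 + \frac{52 i \sqrt{31}}{5}$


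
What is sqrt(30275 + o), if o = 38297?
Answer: 2*sqrt(17143) ≈ 261.86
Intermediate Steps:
sqrt(30275 + o) = sqrt(30275 + 38297) = sqrt(68572) = 2*sqrt(17143)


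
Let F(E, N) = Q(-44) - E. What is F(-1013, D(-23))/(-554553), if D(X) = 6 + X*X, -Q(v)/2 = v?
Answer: -367/184851 ≈ -0.0019854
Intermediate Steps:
Q(v) = -2*v
D(X) = 6 + X**2
F(E, N) = 88 - E (F(E, N) = -2*(-44) - E = 88 - E)
F(-1013, D(-23))/(-554553) = (88 - 1*(-1013))/(-554553) = (88 + 1013)*(-1/554553) = 1101*(-1/554553) = -367/184851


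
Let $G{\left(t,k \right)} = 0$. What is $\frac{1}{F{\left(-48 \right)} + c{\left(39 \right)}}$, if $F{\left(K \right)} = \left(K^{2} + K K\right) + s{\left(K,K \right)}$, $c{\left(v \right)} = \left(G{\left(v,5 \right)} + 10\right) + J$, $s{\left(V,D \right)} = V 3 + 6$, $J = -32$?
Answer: $\frac{1}{4448} \approx 0.00022482$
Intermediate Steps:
$s{\left(V,D \right)} = 6 + 3 V$ ($s{\left(V,D \right)} = 3 V + 6 = 6 + 3 V$)
$c{\left(v \right)} = -22$ ($c{\left(v \right)} = \left(0 + 10\right) - 32 = 10 - 32 = -22$)
$F{\left(K \right)} = 6 + 2 K^{2} + 3 K$ ($F{\left(K \right)} = \left(K^{2} + K K\right) + \left(6 + 3 K\right) = \left(K^{2} + K^{2}\right) + \left(6 + 3 K\right) = 2 K^{2} + \left(6 + 3 K\right) = 6 + 2 K^{2} + 3 K$)
$\frac{1}{F{\left(-48 \right)} + c{\left(39 \right)}} = \frac{1}{\left(6 + 2 \left(-48\right)^{2} + 3 \left(-48\right)\right) - 22} = \frac{1}{\left(6 + 2 \cdot 2304 - 144\right) - 22} = \frac{1}{\left(6 + 4608 - 144\right) - 22} = \frac{1}{4470 - 22} = \frac{1}{4448}$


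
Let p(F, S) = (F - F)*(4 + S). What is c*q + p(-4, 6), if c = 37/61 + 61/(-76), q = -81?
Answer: 73629/4636 ≈ 15.882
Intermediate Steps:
p(F, S) = 0 (p(F, S) = 0*(4 + S) = 0)
c = -909/4636 (c = 37*(1/61) + 61*(-1/76) = 37/61 - 61/76 = -909/4636 ≈ -0.19607)
c*q + p(-4, 6) = -909/4636*(-81) + 0 = 73629/4636 + 0 = 73629/4636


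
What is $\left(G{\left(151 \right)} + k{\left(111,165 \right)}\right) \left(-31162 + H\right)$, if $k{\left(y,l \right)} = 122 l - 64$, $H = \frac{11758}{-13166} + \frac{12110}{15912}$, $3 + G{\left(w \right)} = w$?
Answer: $- \frac{1832844196148105}{2909686} \approx -6.2991 \cdot 10^{8}$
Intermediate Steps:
$G{\left(w \right)} = -3 + w$
$H = - \frac{6913259}{52374348}$ ($H = 11758 \left(- \frac{1}{13166}\right) + 12110 \cdot \frac{1}{15912} = - \frac{5879}{6583} + \frac{6055}{7956} = - \frac{6913259}{52374348} \approx -0.132$)
$k{\left(y,l \right)} = -64 + 122 l$
$\left(G{\left(151 \right)} + k{\left(111,165 \right)}\right) \left(-31162 + H\right) = \left(\left(-3 + 151\right) + \left(-64 + 122 \cdot 165\right)\right) \left(-31162 - \frac{6913259}{52374348}\right) = \left(148 + \left(-64 + 20130\right)\right) \left(- \frac{1632096345635}{52374348}\right) = \left(148 + 20066\right) \left(- \frac{1632096345635}{52374348}\right) = 20214 \left(- \frac{1632096345635}{52374348}\right) = - \frac{1832844196148105}{2909686}$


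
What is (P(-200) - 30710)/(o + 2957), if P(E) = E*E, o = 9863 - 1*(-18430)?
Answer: 929/3125 ≈ 0.29728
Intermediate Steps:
o = 28293 (o = 9863 + 18430 = 28293)
P(E) = E**2
(P(-200) - 30710)/(o + 2957) = ((-200)**2 - 30710)/(28293 + 2957) = (40000 - 30710)/31250 = 9290*(1/31250) = 929/3125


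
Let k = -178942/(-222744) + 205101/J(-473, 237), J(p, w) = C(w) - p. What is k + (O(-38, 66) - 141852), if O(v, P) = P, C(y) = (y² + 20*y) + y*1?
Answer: -972996681342527/6862631268 ≈ -1.4178e+5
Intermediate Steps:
C(y) = y² + 21*y (C(y) = (y² + 20*y) + y = y² + 21*y)
J(p, w) = -p + w*(21 + w) (J(p, w) = w*(21 + w) - p = -p + w*(21 + w))
k = 28355622121/6862631268 (k = -178942/(-222744) + 205101/(-1*(-473) + 237*(21 + 237)) = -178942*(-1/222744) + 205101/(473 + 237*258) = 89471/111372 + 205101/(473 + 61146) = 89471/111372 + 205101/61619 = 28355622121/6862631268 ≈ 4.1319)
k + (O(-38, 66) - 141852) = 28355622121/6862631268 + (66 - 141852) = 28355622121/6862631268 - 141786 = -972996681342527/6862631268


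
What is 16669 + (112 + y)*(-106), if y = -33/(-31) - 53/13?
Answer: 2061875/403 ≈ 5116.3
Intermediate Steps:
y = -1214/403 (y = -33*(-1/31) - 53*1/13 = 33/31 - 53/13 = -1214/403 ≈ -3.0124)
16669 + (112 + y)*(-106) = 16669 + (112 - 1214/403)*(-106) = 16669 + (43922/403)*(-106) = 16669 - 4655732/403 = 2061875/403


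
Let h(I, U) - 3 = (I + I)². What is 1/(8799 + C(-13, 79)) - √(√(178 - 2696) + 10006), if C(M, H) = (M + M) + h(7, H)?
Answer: 1/8972 - √(10006 + I*√2518) ≈ -100.03 - 0.25082*I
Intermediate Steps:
h(I, U) = 3 + 4*I² (h(I, U) = 3 + (I + I)² = 3 + (2*I)² = 3 + 4*I²)
C(M, H) = 199 + 2*M (C(M, H) = (M + M) + (3 + 4*7²) = 2*M + (3 + 4*49) = 2*M + (3 + 196) = 2*M + 199 = 199 + 2*M)
1/(8799 + C(-13, 79)) - √(√(178 - 2696) + 10006) = 1/(8799 + (199 + 2*(-13))) - √(√(178 - 2696) + 10006) = 1/(8799 + (199 - 26)) - √(√(-2518) + 10006) = 1/(8799 + 173) - √(I*√2518 + 10006) = 1/8972 - √(10006 + I*√2518)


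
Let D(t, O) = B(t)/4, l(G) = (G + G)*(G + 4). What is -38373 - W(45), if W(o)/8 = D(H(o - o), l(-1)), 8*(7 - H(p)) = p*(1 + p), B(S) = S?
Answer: -38387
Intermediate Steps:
l(G) = 2*G*(4 + G) (l(G) = (2*G)*(4 + G) = 2*G*(4 + G))
H(p) = 7 - p*(1 + p)/8
D(t, O) = t/4
W(o) = 14 (W(o) = 8*((7 - (o - o)/8 - (o - o)²/8)/4) = 8*((7 - ⅛*0 - ⅛*0²)/4) = 8*((7 + 0 - ⅛*0)/4) = 8*((7 + 0 + 0)/4) = 8*((¼)*7) = 8*(7/4) = 14)
-38373 - W(45) = -38373 - 1*14 = -38373 - 14 = -38387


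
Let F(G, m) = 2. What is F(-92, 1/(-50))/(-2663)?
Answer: -2/2663 ≈ -0.00075103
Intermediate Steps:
F(-92, 1/(-50))/(-2663) = 2/(-2663) = 2*(-1/2663) = -2/2663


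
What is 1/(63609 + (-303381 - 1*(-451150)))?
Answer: 1/211378 ≈ 4.7309e-6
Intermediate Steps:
1/(63609 + (-303381 - 1*(-451150))) = 1/(63609 + (-303381 + 451150)) = 1/(63609 + 147769) = 1/211378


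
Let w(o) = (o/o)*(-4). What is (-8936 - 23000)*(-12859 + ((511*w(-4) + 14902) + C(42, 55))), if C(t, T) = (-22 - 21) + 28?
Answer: 510976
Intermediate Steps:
C(t, T) = -15 (C(t, T) = -43 + 28 = -15)
w(o) = -4 (w(o) = 1*(-4) = -4)
(-8936 - 23000)*(-12859 + ((511*w(-4) + 14902) + C(42, 55))) = (-8936 - 23000)*(-12859 + ((511*(-4) + 14902) - 15)) = -31936*(-12859 + ((-2044 + 14902) - 15)) = -31936*(-12859 + (12858 - 15)) = -31936*(-12859 + 12843) = -31936*(-16) = 510976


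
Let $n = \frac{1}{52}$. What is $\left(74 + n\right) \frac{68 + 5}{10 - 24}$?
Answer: $- \frac{280977}{728} \approx -385.96$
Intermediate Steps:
$n = \frac{1}{52} \approx 0.019231$
$\left(74 + n\right) \frac{68 + 5}{10 - 24} = \left(74 + \frac{1}{52}\right) \frac{68 + 5}{10 - 24} = \frac{3849 \frac{73}{-14}}{52} = \frac{3849 \cdot 73 \left(- \frac{1}{14}\right)}{52} = \frac{3849}{52} \left(- \frac{73}{14}\right) = - \frac{280977}{728}$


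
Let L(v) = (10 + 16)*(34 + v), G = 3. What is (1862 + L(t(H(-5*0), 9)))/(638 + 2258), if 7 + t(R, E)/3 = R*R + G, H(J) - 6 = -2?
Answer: 1841/1448 ≈ 1.2714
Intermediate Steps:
H(J) = 4 (H(J) = 6 - 2 = 4)
t(R, E) = -12 + 3*R² (t(R, E) = -21 + 3*(R*R + 3) = -21 + 3*(R² + 3) = -21 + 3*(3 + R²) = -21 + (9 + 3*R²) = -12 + 3*R²)
L(v) = 884 + 26*v (L(v) = 26*(34 + v) = 884 + 26*v)
(1862 + L(t(H(-5*0), 9)))/(638 + 2258) = (1862 + (884 + 26*(-12 + 3*4²)))/(638 + 2258) = (1862 + (884 + 26*(-12 + 3*16)))/2896 = (1862 + (884 + 26*(-12 + 48)))*(1/2896) = (1862 + (884 + 26*36))*(1/2896) = (1862 + (884 + 936))*(1/2896) = (1862 + 1820)*(1/2896) = 3682*(1/2896) = 1841/1448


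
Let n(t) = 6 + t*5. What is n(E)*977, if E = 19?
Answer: 98677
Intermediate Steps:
n(t) = 6 + 5*t
n(E)*977 = (6 + 5*19)*977 = (6 + 95)*977 = 101*977 = 98677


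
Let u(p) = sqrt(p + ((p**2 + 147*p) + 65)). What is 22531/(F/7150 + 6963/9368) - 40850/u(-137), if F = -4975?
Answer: 30183068344/63593 + 20425*I*sqrt(1442)/721 ≈ 4.7463e+5 + 1075.7*I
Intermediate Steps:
u(p) = sqrt(65 + p**2 + 148*p) (u(p) = sqrt(p + (65 + p**2 + 147*p)) = sqrt(65 + p**2 + 148*p))
22531/(F/7150 + 6963/9368) - 40850/u(-137) = 22531/(-4975/7150 + 6963/9368) - 40850/sqrt(65 + (-137)**2 + 148*(-137)) = 22531/(-4975*1/7150 + 6963*(1/9368)) - 40850/sqrt(65 + 18769 - 20276) = 22531/(-199/286 + 6963/9368) - 40850*(-I*sqrt(1442)/1442) = 22531/(63593/1339624) - 40850*(-I*sqrt(1442)/1442) = 22531*(1339624/63593) - (-20425)*I*sqrt(1442)/721 = 30183068344/63593 + 20425*I*sqrt(1442)/721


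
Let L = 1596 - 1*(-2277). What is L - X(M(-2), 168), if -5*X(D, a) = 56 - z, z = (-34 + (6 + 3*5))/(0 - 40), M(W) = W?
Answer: 776827/200 ≈ 3884.1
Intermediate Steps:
z = 13/40 (z = (-34 + (6 + 15))/(-40) = (-34 + 21)*(-1/40) = -13*(-1/40) = 13/40 ≈ 0.32500)
X(D, a) = -2227/200 (X(D, a) = -(56 - 1*13/40)/5 = -(56 - 13/40)/5 = -⅕*2227/40 = -2227/200)
L = 3873 (L = 1596 + 2277 = 3873)
L - X(M(-2), 168) = 3873 - 1*(-2227/200) = 3873 + 2227/200 = 776827/200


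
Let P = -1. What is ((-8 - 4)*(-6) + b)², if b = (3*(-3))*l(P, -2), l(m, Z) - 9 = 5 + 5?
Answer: 9801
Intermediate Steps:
l(m, Z) = 19 (l(m, Z) = 9 + (5 + 5) = 9 + 10 = 19)
b = -171 (b = (3*(-3))*19 = -9*19 = -171)
((-8 - 4)*(-6) + b)² = ((-8 - 4)*(-6) - 171)² = (-12*(-6) - 171)² = (72 - 171)² = (-99)² = 9801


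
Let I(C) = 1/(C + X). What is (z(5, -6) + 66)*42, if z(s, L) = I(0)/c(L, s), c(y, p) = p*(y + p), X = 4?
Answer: 27699/10 ≈ 2769.9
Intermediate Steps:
c(y, p) = p*(p + y)
I(C) = 1/(4 + C) (I(C) = 1/(C + 4) = 1/(4 + C))
z(s, L) = 1/(4*s*(L + s)) (z(s, L) = 1/((4 + 0)*((s*(s + L)))) = 1/(4*((s*(L + s)))) = (1/(s*(L + s)))/4 = 1/(4*s*(L + s)))
(z(5, -6) + 66)*42 = ((1/4)/(5*(-6 + 5)) + 66)*42 = ((1/4)*(1/5)/(-1) + 66)*42 = ((1/4)*(1/5)*(-1) + 66)*42 = (-1/20 + 66)*42 = (1319/20)*42 = 27699/10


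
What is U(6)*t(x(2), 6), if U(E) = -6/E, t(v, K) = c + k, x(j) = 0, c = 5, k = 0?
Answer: -5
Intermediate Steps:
t(v, K) = 5 (t(v, K) = 5 + 0 = 5)
U(6)*t(x(2), 6) = -6/6*5 = -6*⅙*5 = -1*5 = -5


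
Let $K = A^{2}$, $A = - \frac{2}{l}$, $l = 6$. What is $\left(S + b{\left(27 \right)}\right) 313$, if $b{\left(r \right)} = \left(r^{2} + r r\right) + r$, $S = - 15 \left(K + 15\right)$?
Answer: $\frac{1181575}{3} \approx 3.9386 \cdot 10^{5}$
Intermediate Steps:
$A = - \frac{1}{3}$ ($A = - \frac{2}{6} = \left(-2\right) \frac{1}{6} = - \frac{1}{3} \approx -0.33333$)
$K = \frac{1}{9}$ ($K = \left(- \frac{1}{3}\right)^{2} = \frac{1}{9} \approx 0.11111$)
$S = - \frac{680}{3}$ ($S = - 15 \left(\frac{1}{9} + 15\right) = \left(-15\right) \frac{136}{9} = - \frac{680}{3} \approx -226.67$)
$b{\left(r \right)} = r + 2 r^{2}$ ($b{\left(r \right)} = \left(r^{2} + r^{2}\right) + r = 2 r^{2} + r = r + 2 r^{2}$)
$\left(S + b{\left(27 \right)}\right) 313 = \left(- \frac{680}{3} + 27 \left(1 + 2 \cdot 27\right)\right) 313 = \left(- \frac{680}{3} + 27 \left(1 + 54\right)\right) 313 = \left(- \frac{680}{3} + 27 \cdot 55\right) 313 = \left(- \frac{680}{3} + 1485\right) 313 = \frac{3775}{3} \cdot 313 = \frac{1181575}{3}$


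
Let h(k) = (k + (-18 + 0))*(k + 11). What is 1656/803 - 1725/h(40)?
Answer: 14329/27302 ≈ 0.52483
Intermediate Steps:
h(k) = (-18 + k)*(11 + k) (h(k) = (k - 18)*(11 + k) = (-18 + k)*(11 + k))
1656/803 - 1725/h(40) = 1656/803 - 1725/(-198 + 40² - 7*40) = 1656*(1/803) - 1725/(-198 + 1600 - 280) = 1656/803 - 1725/1122 = 1656/803 - 1725*1/1122 = 1656/803 - 575/374 = 14329/27302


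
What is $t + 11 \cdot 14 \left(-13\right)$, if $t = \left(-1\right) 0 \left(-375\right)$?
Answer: $-2002$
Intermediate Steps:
$t = 0$ ($t = 0 \left(-375\right) = 0$)
$t + 11 \cdot 14 \left(-13\right) = 0 + 11 \cdot 14 \left(-13\right) = 0 + 154 \left(-13\right) = 0 - 2002 = -2002$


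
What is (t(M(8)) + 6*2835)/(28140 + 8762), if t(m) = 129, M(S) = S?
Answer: 17139/36902 ≈ 0.46445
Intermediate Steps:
(t(M(8)) + 6*2835)/(28140 + 8762) = (129 + 6*2835)/(28140 + 8762) = (129 + 17010)/36902 = 17139*(1/36902) = 17139/36902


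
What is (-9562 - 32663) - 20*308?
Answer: -48385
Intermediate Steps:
(-9562 - 32663) - 20*308 = -42225 - 6160 = -48385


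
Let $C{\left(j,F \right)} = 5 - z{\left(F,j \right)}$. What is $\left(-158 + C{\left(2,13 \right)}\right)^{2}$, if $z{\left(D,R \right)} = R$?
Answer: $24025$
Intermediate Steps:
$C{\left(j,F \right)} = 5 - j$
$\left(-158 + C{\left(2,13 \right)}\right)^{2} = \left(-158 + \left(5 - 2\right)\right)^{2} = \left(-158 + 3\right)^{2} = \left(-155\right)^{2} = 24025$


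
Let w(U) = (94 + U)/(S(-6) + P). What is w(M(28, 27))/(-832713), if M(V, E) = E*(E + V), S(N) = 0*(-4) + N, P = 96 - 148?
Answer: 1579/48297354 ≈ 3.2693e-5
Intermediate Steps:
P = -52
S(N) = N (S(N) = 0 + N = N)
w(U) = -47/29 - U/58 (w(U) = (94 + U)/(-6 - 52) = (94 + U)/(-58) = (94 + U)*(-1/58) = -47/29 - U/58)
w(M(28, 27))/(-832713) = (-47/29 - 27*(27 + 28)/58)/(-832713) = (-47/29 - 27*55/58)*(-1/832713) = (-47/29 - 1/58*1485)*(-1/832713) = (-47/29 - 1485/58)*(-1/832713) = -1579/58*(-1/832713) = 1579/48297354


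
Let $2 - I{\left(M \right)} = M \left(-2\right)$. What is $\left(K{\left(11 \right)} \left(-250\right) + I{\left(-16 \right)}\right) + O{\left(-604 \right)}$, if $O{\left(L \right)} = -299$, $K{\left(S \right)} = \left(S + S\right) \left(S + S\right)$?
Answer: $-121329$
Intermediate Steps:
$I{\left(M \right)} = 2 + 2 M$ ($I{\left(M \right)} = 2 - M \left(-2\right) = 2 - - 2 M = 2 + 2 M$)
$K{\left(S \right)} = 4 S^{2}$ ($K{\left(S \right)} = 2 S 2 S = 4 S^{2}$)
$\left(K{\left(11 \right)} \left(-250\right) + I{\left(-16 \right)}\right) + O{\left(-604 \right)} = \left(4 \cdot 11^{2} \left(-250\right) + \left(2 + 2 \left(-16\right)\right)\right) - 299 = \left(4 \cdot 121 \left(-250\right) + \left(2 - 32\right)\right) - 299 = \left(484 \left(-250\right) - 30\right) - 299 = \left(-121000 - 30\right) - 299 = -121030 - 299 = -121329$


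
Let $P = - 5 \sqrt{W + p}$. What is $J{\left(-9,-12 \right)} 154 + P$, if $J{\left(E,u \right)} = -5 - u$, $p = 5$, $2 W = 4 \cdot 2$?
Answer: $1063$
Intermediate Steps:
$W = 4$ ($W = \frac{4 \cdot 2}{2} = \frac{1}{2} \cdot 8 = 4$)
$P = -15$ ($P = - 5 \sqrt{4 + 5} = - 5 \sqrt{9} = \left(-5\right) 3 = -15$)
$J{\left(-9,-12 \right)} 154 + P = \left(-5 - -12\right) 154 - 15 = \left(-5 + 12\right) 154 - 15 = 7 \cdot 154 - 15 = 1078 - 15 = 1063$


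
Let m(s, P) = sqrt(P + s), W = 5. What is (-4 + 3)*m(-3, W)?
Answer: -sqrt(2) ≈ -1.4142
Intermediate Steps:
(-4 + 3)*m(-3, W) = (-4 + 3)*sqrt(5 - 3) = -sqrt(2)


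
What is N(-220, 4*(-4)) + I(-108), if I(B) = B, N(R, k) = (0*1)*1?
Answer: -108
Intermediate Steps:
N(R, k) = 0 (N(R, k) = 0*1 = 0)
N(-220, 4*(-4)) + I(-108) = 0 - 108 = -108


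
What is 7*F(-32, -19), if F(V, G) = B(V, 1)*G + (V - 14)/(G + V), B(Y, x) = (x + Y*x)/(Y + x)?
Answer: -6461/51 ≈ -126.69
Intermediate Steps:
B(Y, x) = (x + Y*x)/(Y + x)
F(V, G) = G + (-14 + V)/(G + V) (F(V, G) = (1*(1 + V)/(V + 1))*G + (V - 14)/(G + V) = (1*(1 + V)/(1 + V))*G + (-14 + V)/(G + V) = 1*G + (-14 + V)/(G + V) = G + (-14 + V)/(G + V))
7*F(-32, -19) = 7*((-14 - 32 + (-19)² - 19*(-32))/(-19 - 32)) = 7*((-14 - 32 + 361 + 608)/(-51)) = 7*(-1/51*923) = 7*(-923/51) = -6461/51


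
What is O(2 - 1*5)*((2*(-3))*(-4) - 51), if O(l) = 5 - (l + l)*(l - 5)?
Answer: 1161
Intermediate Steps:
O(l) = 5 - 2*l*(-5 + l)
O(2 - 1*5)*((2*(-3))*(-4) - 51) = (5 - 2*(2 - 1*5)**2 + 10*(2 - 1*5))*((2*(-3))*(-4) - 51) = (5 - 2*(2 - 5)**2 + 10*(2 - 5))*(-6*(-4) - 51) = (5 - 2*(-3)**2 + 10*(-3))*(24 - 51) = (5 - 2*9 - 30)*(-27) = (5 - 18 - 30)*(-27) = -43*(-27) = 1161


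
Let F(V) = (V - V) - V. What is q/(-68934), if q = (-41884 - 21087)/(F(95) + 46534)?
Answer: 62971/3201226026 ≈ 1.9671e-5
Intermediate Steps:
F(V) = -V (F(V) = 0 - V = -V)
q = -62971/46439 (q = (-41884 - 21087)/(-1*95 + 46534) = -62971/(-95 + 46534) = -62971/46439 ≈ -1.3560)
q/(-68934) = -62971/46439/(-68934) = -62971/46439*(-1/68934) = 62971/3201226026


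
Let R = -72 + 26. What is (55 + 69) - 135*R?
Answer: 6334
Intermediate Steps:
R = -46
(55 + 69) - 135*R = (55 + 69) - 135*(-46) = 124 + 6210 = 6334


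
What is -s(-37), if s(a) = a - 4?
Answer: 41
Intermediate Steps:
s(a) = -4 + a
-s(-37) = -(-4 - 37) = -1*(-41) = 41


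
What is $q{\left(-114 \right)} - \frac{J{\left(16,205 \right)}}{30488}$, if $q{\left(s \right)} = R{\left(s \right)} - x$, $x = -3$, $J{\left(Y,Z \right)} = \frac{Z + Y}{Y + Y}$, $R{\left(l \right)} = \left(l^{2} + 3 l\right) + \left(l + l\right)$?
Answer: $\frac{12125931043}{975616} \approx 12429.0$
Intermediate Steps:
$R{\left(l \right)} = l^{2} + 5 l$ ($R{\left(l \right)} = \left(l^{2} + 3 l\right) + 2 l = l^{2} + 5 l$)
$J{\left(Y,Z \right)} = \frac{Y + Z}{2 Y}$
$q{\left(s \right)} = 3 + s \left(5 + s\right)$ ($q{\left(s \right)} = s \left(5 + s\right) - -3 = s \left(5 + s\right) + 3 = 3 + s \left(5 + s\right)$)
$q{\left(-114 \right)} - \frac{J{\left(16,205 \right)}}{30488} = \left(3 - 114 \left(5 - 114\right)\right) - \frac{\frac{1}{2} \cdot \frac{1}{16} \left(16 + 205\right)}{30488} = \left(3 - -12426\right) - \frac{1}{2} \cdot \frac{1}{16} \cdot 221 \cdot \frac{1}{30488} = \left(3 + 12426\right) - \frac{221}{32} \cdot \frac{1}{30488} = 12429 - \frac{221}{975616} = \frac{12125931043}{975616}$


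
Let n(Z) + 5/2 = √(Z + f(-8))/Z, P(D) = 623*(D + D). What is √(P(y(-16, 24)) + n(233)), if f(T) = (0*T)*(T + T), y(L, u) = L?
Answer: √(-4329764906 + 932*√233)/466 ≈ 141.2*I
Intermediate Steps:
f(T) = 0 (f(T) = 0*(2*T) = 0)
P(D) = 1246*D (P(D) = 623*(2*D) = 1246*D)
n(Z) = -5/2 + Z^(-½) (n(Z) = -5/2 + √(Z + 0)/Z = -5/2 + √Z/Z = -5/2 + Z^(-½))
√(P(y(-16, 24)) + n(233)) = √(1246*(-16) + (-5/2 + 233^(-½))) = √(-19936 + (-5/2 + √233/233)) = √(-39877/2 + √233/233)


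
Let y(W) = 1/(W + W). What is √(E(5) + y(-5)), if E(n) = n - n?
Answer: I*√10/10 ≈ 0.31623*I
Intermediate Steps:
E(n) = 0
y(W) = 1/(2*W)
√(E(5) + y(-5)) = √(0 + (½)/(-5)) = √(0 + (½)*(-⅕)) = √(0 - ⅒) = √(-⅒) = I*√10/10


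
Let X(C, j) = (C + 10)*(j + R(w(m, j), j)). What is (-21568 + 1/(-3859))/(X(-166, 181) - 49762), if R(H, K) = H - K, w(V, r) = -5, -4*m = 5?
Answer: 83230913/189021538 ≈ 0.44032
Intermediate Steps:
m = -5/4 (m = -¼*5 = -5/4 ≈ -1.2500)
X(C, j) = -50 - 5*C (X(C, j) = (C + 10)*(j + (-5 - j)) = (10 + C)*(-5) = -50 - 5*C)
(-21568 + 1/(-3859))/(X(-166, 181) - 49762) = (-21568 + 1/(-3859))/((-50 - 5*(-166)) - 49762) = (-21568 - 1/3859)/((-50 + 830) - 49762) = -83230913/(3859*(780 - 49762)) = -83230913/3859/(-48982) = -83230913/3859*(-1/48982) = 83230913/189021538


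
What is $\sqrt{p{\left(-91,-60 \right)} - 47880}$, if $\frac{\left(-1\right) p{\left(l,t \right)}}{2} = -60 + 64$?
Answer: $4 i \sqrt{2993} \approx 218.83 i$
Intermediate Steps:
$p{\left(l,t \right)} = -8$ ($p{\left(l,t \right)} = - 2 \left(-60 + 64\right) = \left(-2\right) 4 = -8$)
$\sqrt{p{\left(-91,-60 \right)} - 47880} = \sqrt{-8 - 47880} = \sqrt{-47888} = 4 i \sqrt{2993}$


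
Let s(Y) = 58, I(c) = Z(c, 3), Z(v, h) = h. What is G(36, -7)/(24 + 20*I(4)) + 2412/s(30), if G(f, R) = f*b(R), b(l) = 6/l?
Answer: 58572/1421 ≈ 41.219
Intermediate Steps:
I(c) = 3
G(f, R) = 6*f/R (G(f, R) = f*(6/R) = 6*f/R)
G(36, -7)/(24 + 20*I(4)) + 2412/s(30) = (6*36/(-7))/(24 + 20*3) + 2412/58 = (6*36*(-⅐))/(24 + 60) + 2412*(1/58) = -216/7/84 + 1206/29 = -216/7*1/84 + 1206/29 = -18/49 + 1206/29 = 58572/1421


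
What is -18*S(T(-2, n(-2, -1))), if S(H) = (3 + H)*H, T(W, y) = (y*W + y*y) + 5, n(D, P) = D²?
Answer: -3744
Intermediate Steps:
T(W, y) = 5 + y² + W*y (T(W, y) = (W*y + y²) + 5 = (y² + W*y) + 5 = 5 + y² + W*y)
S(H) = H*(3 + H)
-18*S(T(-2, n(-2, -1))) = -18*(5 + ((-2)²)² - 2*(-2)²)*(3 + (5 + ((-2)²)² - 2*(-2)²)) = -18*(5 + 4² - 2*4)*(3 + (5 + 4² - 2*4)) = -18*(5 + 16 - 8)*(3 + (5 + 16 - 8)) = -234*(3 + 13) = -234*16 = -18*208 = -3744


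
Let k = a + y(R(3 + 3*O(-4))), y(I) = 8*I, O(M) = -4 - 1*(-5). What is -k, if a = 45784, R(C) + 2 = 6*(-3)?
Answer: -45624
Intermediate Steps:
O(M) = 1 (O(M) = -4 + 5 = 1)
R(C) = -20 (R(C) = -2 + 6*(-3) = -2 - 18 = -20)
k = 45624 (k = 45784 + 8*(-20) = 45784 - 160 = 45624)
-k = -1*45624 = -45624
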